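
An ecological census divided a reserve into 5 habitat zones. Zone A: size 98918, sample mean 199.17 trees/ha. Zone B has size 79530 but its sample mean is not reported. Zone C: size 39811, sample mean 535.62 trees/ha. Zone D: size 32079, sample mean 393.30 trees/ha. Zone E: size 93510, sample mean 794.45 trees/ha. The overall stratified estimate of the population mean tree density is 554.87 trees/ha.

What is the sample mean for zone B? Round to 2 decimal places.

Σ Nₕx̄ₕ = N·μ, so 79530·x̄_B = 343848·554.87 − (98918·199.17 + 39811·535.62 + 32079·393.30 + 93510·794.45).
= 190790939.76 − 127930756.08 = 62860183.68.
x̄_B = 62860183.68 / 79530 = 790.3959... → 790.40.

790.40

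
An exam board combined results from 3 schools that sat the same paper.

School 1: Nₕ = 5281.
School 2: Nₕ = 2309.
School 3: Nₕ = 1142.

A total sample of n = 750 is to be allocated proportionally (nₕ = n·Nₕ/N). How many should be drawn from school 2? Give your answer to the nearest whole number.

Share of school 2 = 2309/8732 = 0.26443.
Allocate 750 × 0.26443 = 198.322... → 198.

198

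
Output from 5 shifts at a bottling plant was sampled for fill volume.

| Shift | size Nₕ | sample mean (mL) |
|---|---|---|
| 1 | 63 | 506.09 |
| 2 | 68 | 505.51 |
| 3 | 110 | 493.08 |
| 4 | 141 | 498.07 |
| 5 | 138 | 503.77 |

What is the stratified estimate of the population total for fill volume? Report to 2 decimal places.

Population total = Σ Nₕ·x̄ₕ (each stratum's size times its mean).
63·506.09 + 68·505.51 + 110·493.08 + 141·498.07 + 138·503.77 = 31883.67 + 34374.68 + 54238.8 + 70227.87 + 69520.26 = 260245.28.

260245.28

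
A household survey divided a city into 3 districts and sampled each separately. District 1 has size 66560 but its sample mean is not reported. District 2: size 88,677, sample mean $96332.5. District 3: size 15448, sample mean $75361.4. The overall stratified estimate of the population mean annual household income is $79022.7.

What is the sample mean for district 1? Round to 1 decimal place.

Σ Nₕx̄ₕ = N·μ, so 66560·x̄_1 = 170685·79022.7 − (88677·96332.5 + 15448·75361.4).
= 13487989549.5 − 9706660009.7 = 3781329539.8.
x̄_1 = 3781329539.8 / 66560 = 56810.840... → 56810.8.

56810.8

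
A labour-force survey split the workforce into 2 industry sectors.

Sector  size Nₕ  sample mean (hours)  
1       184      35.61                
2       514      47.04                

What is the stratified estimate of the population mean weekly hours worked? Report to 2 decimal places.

N = 184 + 514 = 698.
Overall mean = Σ (Nₕ/N)·x̄ₕ — weight by population share, not a simple average.
Σ Nₕx̄ₕ = 184·35.61 + 514·47.04 = 6552.24 + 24178.56 = 30730.8.
Divide by N: 30730.8 / 698 = 44.0269... → 44.03.

44.03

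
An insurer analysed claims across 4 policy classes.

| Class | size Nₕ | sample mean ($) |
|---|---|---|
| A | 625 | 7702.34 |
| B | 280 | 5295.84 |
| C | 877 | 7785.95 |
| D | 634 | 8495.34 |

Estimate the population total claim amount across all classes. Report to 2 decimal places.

18511121.41

Population total = Σ Nₕ·x̄ₕ (each stratum's size times its mean).
625·7702.34 + 280·5295.84 + 877·7785.95 + 634·8495.34 = 4813962.5 + 1482835.2 + 6828278.15 + 5386045.56 = 18511121.41.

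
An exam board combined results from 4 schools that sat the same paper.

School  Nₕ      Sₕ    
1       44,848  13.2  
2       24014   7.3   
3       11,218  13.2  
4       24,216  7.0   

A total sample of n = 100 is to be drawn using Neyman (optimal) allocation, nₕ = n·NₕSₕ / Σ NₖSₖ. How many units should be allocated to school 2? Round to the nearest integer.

1: NₕSₕ = 44848·13.2 = 591993.6
2: NₕSₕ = 24014·7.3 = 175302.2
3: NₕSₕ = 11218·13.2 = 148077.6
4: NₕSₕ = 24216·7.0 = 169512
Σ NₕSₕ = 1084885.4.
n_2 = 100·175302.2/1084885.4 = 16.159... → 16.

16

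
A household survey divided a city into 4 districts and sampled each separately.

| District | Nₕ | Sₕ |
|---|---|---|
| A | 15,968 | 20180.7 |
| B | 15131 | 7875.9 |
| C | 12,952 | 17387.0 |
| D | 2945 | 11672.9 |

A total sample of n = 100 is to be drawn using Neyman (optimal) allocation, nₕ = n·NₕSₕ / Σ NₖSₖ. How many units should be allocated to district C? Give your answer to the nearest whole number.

Σ NₕSₕ = 15968·20180.7 + 15131·7875.9 + 12952·17387.0 + 2945·11672.9 = 700988775.
Share for C: 225196424/700988775 = 0.32126.
n_C = 100 × 0.32126 = 32.126... → 32.

32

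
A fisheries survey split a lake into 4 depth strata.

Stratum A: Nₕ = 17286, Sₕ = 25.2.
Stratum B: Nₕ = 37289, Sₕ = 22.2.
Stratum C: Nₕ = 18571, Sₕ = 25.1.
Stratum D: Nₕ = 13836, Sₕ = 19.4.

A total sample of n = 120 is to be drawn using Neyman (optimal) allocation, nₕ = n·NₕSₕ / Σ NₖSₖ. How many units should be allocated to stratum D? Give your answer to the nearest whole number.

A: NₕSₕ = 17286·25.2 = 435607.2
B: NₕSₕ = 37289·22.2 = 827815.8
C: NₕSₕ = 18571·25.1 = 466132.1
D: NₕSₕ = 13836·19.4 = 268418.4
Σ NₕSₕ = 1997973.5.
n_D = 120·268418.4/1997973.5 = 16.121... → 16.

16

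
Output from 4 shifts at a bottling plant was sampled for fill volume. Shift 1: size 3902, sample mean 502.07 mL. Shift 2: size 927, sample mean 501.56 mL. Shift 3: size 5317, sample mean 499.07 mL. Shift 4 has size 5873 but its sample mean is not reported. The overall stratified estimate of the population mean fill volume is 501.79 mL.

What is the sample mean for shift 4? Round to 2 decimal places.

N = 3902 + 927 + 5317 + 5873 = 16019.
Overall total = μ·N = 501.79·16019 = 8038174.01.
Subtract the known strata: 3902·502.07 + 927·501.56 + 5317·499.07 = 5077578.45.
Remaining total for shift 4: 8038174.01 − 5077578.45 = 2960595.56.
Divide by its size: 2960595.56 / 5873 = 504.1028... → 504.10.

504.10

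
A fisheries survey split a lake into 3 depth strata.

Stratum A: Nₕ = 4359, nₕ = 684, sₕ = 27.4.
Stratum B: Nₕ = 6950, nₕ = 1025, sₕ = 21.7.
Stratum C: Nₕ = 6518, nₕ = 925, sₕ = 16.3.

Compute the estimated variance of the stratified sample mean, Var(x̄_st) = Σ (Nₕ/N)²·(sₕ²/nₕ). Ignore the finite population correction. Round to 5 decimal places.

N = 17827. Term for each stratum: Wₕ²sₕ²/nₕ.
Var(x̄_st) = 0.06562393 + 0.06982464 + 0.03839774 = 0.17384631 → 0.17385.

0.17385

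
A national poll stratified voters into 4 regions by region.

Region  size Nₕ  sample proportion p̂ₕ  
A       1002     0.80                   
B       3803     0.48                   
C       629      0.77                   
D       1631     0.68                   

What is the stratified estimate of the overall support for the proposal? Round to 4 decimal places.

N = 1002 + 3803 + 629 + 1631 = 7065.
Overall proportion = Σ (Nₕ/N)·p̂ₕ.
Σ Nₕp̂ₕ = 801.6 + 1825.44 + 484.33 + 1109.08 = 4220.45.
4220.45 / 7065 = 0.597374... → 0.5974.

0.5974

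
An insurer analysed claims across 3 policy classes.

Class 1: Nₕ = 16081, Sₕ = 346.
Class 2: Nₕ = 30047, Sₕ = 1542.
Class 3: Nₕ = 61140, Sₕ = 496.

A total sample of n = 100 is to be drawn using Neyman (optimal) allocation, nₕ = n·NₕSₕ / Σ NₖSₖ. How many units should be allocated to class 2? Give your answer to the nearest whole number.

1: NₕSₕ = 16081·346 = 5564026
2: NₕSₕ = 30047·1542 = 46332474
3: NₕSₕ = 61140·496 = 30325440
Σ NₕSₕ = 82221940.
n_2 = 100·46332474/82221940 = 56.350... → 56.

56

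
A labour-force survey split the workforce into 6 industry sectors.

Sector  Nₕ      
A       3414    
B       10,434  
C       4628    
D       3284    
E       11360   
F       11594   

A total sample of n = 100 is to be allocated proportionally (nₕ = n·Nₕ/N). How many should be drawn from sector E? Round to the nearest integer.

25

N = 3414 + 10434 + 4628 + 3284 + 11360 + 11594 = 44714.
n_E = 100·11360/44714 = 25.406... → 25.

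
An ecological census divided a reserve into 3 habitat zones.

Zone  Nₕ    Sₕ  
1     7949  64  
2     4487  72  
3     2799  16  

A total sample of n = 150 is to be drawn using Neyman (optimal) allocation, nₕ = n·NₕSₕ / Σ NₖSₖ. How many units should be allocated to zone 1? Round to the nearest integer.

Σ NₕSₕ = 7949·64 + 4487·72 + 2799·16 = 876584.
Share for 1: 508736/876584 = 0.58036.
n_1 = 150 × 0.58036 = 87.054... → 87.

87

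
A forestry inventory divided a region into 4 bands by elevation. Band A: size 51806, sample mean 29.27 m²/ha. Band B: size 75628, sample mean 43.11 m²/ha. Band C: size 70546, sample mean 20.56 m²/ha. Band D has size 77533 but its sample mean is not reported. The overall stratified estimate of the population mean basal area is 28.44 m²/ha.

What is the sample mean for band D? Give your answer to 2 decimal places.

20.75

N = 51806 + 75628 + 70546 + 77533 = 275513.
Overall total = μ·N = 28.44·275513 = 7835589.72.
Subtract the known strata: 51806·29.27 + 75628·43.11 + 70546·20.56 = 6227110.46.
Remaining total for band D: 7835589.72 − 6227110.46 = 1608479.26.
Divide by its size: 1608479.26 / 77533 = 20.7457... → 20.75.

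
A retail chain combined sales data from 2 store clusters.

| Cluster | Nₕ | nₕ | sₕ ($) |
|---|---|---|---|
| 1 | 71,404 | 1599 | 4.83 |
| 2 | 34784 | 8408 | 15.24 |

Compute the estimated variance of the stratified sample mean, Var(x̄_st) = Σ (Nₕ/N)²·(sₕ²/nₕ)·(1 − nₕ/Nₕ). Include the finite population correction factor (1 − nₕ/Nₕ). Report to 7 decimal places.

N = 106188; Wₕ = Nₕ/N.
cluster 1: (71404/106188)²·4.83²/1599·(1 − 1599/71404) = 0.0064491724
cluster 2: (34784/106188)²·15.24²/8408·(1 − 8408/34784) = 0.0022475782
Sum = 0.0086967506 → 0.0086968.

0.0086968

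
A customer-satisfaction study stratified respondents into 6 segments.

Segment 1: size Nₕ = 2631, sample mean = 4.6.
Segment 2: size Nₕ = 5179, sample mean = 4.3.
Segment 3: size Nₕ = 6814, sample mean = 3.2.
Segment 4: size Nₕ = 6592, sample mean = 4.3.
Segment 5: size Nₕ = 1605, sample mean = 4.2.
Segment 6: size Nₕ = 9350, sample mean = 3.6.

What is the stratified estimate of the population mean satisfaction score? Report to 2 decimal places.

3.88

N = 2631 + 5179 + 6814 + 6592 + 1605 + 9350 = 32171.
The stratified mean weights each stratum mean by its population share Nₕ/N.
Σ Nₕx̄ₕ = 2631·4.6 + 5179·4.3 + 6814·3.2 + 6592·4.3 + 1605·4.2 + 9350·3.6 = 12102.6 + 22269.7 + 21804.8 + 28345.6 + 6741 + 33660 = 124923.7.
Divide by N: 124923.7 / 32171 = 3.8831... → 3.88.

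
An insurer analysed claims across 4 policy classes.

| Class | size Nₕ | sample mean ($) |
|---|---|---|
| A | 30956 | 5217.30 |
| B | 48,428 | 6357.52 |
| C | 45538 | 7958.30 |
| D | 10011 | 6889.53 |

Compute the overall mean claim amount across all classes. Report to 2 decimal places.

x̄_st = (Σ Nₕx̄ₕ) / (Σ Nₕ) = (30956·5217.30 + 48428·6357.52 + 45538·7958.30 + 10011·6889.53) / 134933
= 900764867.59 / 134933 = 6675.6455... → 6675.65.

6675.65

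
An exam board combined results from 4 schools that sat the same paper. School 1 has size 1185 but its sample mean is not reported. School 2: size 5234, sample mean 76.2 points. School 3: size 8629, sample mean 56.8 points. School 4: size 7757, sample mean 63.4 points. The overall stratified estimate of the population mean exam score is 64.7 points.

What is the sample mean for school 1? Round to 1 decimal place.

79.9

N = 1185 + 5234 + 8629 + 7757 = 22805.
Overall total = μ·N = 64.7·22805 = 1475483.5.
Subtract the known strata: 5234·76.2 + 8629·56.8 + 7757·63.4 = 1380751.8.
Remaining total for school 1: 1475483.5 − 1380751.8 = 94731.7.
Divide by its size: 94731.7 / 1185 = 79.942... → 79.9.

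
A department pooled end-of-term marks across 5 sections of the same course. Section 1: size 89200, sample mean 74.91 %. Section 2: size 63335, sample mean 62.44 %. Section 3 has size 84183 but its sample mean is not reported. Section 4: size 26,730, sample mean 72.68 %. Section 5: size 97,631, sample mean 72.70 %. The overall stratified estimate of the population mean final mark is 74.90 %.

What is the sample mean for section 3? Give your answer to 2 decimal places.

87.52

Σ Nₕx̄ₕ = N·μ, so 84183·x̄_3 = 361079·74.90 − (89200·74.91 + 63335·62.44 + 26730·72.68 + 97631·72.70).
= 27044817.1 − 19677119.5 = 7367697.6.
x̄_3 = 7367697.6 / 84183 = 87.5200... → 87.52.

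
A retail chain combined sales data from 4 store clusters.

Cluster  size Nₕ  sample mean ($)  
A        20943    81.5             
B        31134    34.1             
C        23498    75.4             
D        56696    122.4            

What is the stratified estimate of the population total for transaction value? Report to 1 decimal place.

11479863.5

Estimate total by summing Nₕ·x̄ₕ over strata.
20943·81.5 + 31134·34.1 + 23498·75.4 + 56696·122.4 = 1706854.5 + 1061669.4 + 1771749.2 + 6939590.4 = 11479863.5.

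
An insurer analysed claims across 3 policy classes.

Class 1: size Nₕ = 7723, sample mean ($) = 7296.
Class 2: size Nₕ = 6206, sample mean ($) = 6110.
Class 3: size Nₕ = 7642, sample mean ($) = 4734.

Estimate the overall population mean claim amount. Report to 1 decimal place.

N = 7723 + 6206 + 7642 = 21571.
The stratified mean weights each stratum mean by its population share Nₕ/N.
Σ Nₕx̄ₕ = 7723·7296 + 6206·6110 + 7642·4734 = 56347008 + 37918660 + 36177228 = 130442896.
Divide by N: 130442896 / 21571 = 6047.142... → 6047.1.

6047.1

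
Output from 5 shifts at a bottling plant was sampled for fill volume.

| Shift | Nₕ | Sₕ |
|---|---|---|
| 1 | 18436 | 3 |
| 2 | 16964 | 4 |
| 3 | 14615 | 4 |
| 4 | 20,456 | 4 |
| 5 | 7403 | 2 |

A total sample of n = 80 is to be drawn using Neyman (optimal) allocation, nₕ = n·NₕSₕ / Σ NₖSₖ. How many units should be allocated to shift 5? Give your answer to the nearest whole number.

1: NₕSₕ = 18436·3 = 55308
2: NₕSₕ = 16964·4 = 67856
3: NₕSₕ = 14615·4 = 58460
4: NₕSₕ = 20456·4 = 81824
5: NₕSₕ = 7403·2 = 14806
Σ NₕSₕ = 278254.
n_5 = 80·14806/278254 = 4.257... → 4.

4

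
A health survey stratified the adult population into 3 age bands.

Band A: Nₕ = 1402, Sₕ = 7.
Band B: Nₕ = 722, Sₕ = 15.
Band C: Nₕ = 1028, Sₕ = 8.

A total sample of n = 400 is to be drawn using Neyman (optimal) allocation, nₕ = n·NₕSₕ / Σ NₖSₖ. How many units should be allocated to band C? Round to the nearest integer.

A: NₕSₕ = 1402·7 = 9814
B: NₕSₕ = 722·15 = 10830
C: NₕSₕ = 1028·8 = 8224
Σ NₕSₕ = 28868.
n_C = 400·8224/28868 = 113.953... → 114.

114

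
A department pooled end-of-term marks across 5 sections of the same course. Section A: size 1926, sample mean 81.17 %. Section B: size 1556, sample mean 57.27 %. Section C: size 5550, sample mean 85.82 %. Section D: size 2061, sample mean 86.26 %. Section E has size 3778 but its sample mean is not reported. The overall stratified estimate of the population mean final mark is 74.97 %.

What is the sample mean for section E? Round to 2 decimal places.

57.00

Σ Nₕx̄ₕ = N·μ, so 3778·x̄_E = 14871·74.97 − (1926·81.17 + 1556·57.27 + 5550·85.82 + 2061·86.26).
= 1114878.87 − 899528.4 = 215350.47.
x̄_E = 215350.47 / 3778 = 57.0012... → 57.00.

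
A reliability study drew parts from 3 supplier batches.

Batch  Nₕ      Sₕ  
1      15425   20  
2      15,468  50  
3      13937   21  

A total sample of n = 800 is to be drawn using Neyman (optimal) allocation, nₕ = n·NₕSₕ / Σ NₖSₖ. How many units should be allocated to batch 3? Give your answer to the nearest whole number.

1: NₕSₕ = 15425·20 = 308500
2: NₕSₕ = 15468·50 = 773400
3: NₕSₕ = 13937·21 = 292677
Σ NₕSₕ = 1374577.
n_3 = 800·292677/1374577 = 170.337... → 170.

170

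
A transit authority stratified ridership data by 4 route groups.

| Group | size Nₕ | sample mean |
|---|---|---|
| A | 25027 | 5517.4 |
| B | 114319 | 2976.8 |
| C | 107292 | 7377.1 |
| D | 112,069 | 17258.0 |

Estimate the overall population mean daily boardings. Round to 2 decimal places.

N = 358707; weights Wₕ = Nₕ/N = (0.0698, 0.3187, 0.2991, 0.3124).
x̄_st = Σ Wₕ·x̄ₕ = 0.0698·5517.4 + 0.3187·2976.8 + 0.2991·7377.1 + 0.3124·17258.0 ≈ 8932.0236...
→ 8932.02.

8932.02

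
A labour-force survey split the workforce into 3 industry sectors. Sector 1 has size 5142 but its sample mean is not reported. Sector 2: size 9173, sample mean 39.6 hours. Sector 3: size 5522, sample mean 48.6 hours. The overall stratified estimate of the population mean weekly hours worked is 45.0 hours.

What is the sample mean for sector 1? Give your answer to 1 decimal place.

N = 5142 + 9173 + 5522 = 19837.
Overall total = μ·N = 45.0·19837 = 892665.
Subtract the known strata: 9173·39.6 + 5522·48.6 = 631620.
Remaining total for sector 1: 892665 − 631620 = 261045.
Divide by its size: 261045 / 5142 = 50.767... → 50.8.

50.8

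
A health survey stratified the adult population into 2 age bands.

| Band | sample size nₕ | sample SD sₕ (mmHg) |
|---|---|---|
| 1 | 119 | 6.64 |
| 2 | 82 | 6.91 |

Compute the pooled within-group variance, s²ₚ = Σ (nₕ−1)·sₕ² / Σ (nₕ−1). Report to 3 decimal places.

1: (119−1)·6.64² = 118·44.0896 = 5202.5728
2: (82−1)·6.91² = 81·47.7481 = 3867.5961
Numerator = 9070.1689; denominator = Σ(nₕ−1) = 199.
s²ₚ = 9070.1689/199 = 45.57874... → 45.579.

45.579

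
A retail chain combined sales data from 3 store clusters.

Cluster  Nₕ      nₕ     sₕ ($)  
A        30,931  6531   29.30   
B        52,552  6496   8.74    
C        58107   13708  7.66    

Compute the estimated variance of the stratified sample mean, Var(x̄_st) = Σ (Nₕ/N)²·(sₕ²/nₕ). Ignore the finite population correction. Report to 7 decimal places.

N = 141590. Term for each stratum: Wₕ²sₕ²/nₕ.
Var(x̄_st) = 0.0062730437 + 0.0016199074 + 0.0007209003 = 0.0086138514 → 0.0086139.

0.0086139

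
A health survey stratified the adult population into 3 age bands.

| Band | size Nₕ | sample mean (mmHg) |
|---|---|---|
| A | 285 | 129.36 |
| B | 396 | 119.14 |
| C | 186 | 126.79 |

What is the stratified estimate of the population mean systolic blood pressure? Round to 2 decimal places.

124.14

N = 285 + 396 + 186 = 867.
Weight each subgroup mean by Nₕ/N and sum.
Σ Nₕx̄ₕ = 285·129.36 + 396·119.14 + 186·126.79 = 36867.6 + 47179.44 + 23582.94 = 107629.98.
Divide by N: 107629.98 / 867 = 124.1407... → 124.14.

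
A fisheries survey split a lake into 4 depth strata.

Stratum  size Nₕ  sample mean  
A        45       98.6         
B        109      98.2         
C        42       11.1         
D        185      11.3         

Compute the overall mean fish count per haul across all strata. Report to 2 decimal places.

N = 45 + 109 + 42 + 185 = 381.
Weight each subgroup mean by Nₕ/N and sum.
Σ Nₕx̄ₕ = 45·98.6 + 109·98.2 + 42·11.1 + 185·11.3 = 4437 + 10703.8 + 466.2 + 2090.5 = 17697.5.
Divide by N: 17697.5 / 381 = 46.4501... → 46.45.

46.45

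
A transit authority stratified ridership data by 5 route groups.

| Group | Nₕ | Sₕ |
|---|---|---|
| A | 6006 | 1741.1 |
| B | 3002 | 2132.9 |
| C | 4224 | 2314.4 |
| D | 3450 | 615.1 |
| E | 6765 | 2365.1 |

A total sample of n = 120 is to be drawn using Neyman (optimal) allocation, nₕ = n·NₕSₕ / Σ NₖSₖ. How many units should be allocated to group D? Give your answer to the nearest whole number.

6

A: NₕSₕ = 6006·1741.1 = 10457046.6
B: NₕSₕ = 3002·2132.9 = 6402965.8
C: NₕSₕ = 4224·2314.4 = 9776025.6
D: NₕSₕ = 3450·615.1 = 2122095
E: NₕSₕ = 6765·2365.1 = 15999901.5
Σ NₕSₕ = 44758034.5.
n_D = 120·2122095/44758034.5 = 5.690... → 6.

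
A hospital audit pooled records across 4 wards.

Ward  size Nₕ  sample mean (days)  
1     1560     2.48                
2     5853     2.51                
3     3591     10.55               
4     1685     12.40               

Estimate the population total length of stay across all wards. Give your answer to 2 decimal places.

Estimate total by summing Nₕ·x̄ₕ over strata.
1560·2.48 + 5853·2.51 + 3591·10.55 + 1685·12.40 = 3868.8 + 14691.03 + 37885.05 + 20894 = 77338.88.

77338.88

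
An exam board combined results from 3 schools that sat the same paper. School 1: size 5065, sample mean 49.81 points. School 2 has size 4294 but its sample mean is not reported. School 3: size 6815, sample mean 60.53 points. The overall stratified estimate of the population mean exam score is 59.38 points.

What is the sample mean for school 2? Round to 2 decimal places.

68.84

N = 5065 + 4294 + 6815 = 16174.
Overall total = μ·N = 59.38·16174 = 960412.12.
Subtract the known strata: 5065·49.81 + 6815·60.53 = 664799.6.
Remaining total for school 2: 960412.12 − 664799.6 = 295612.52.
Divide by its size: 295612.52 / 4294 = 68.8432... → 68.84.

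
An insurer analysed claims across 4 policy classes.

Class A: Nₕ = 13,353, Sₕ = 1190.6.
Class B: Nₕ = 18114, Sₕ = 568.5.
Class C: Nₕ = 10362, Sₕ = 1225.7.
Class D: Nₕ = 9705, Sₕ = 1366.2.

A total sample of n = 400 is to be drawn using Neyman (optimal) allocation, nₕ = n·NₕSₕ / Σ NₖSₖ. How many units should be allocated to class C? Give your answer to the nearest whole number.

97

Σ NₕSₕ = 13353·1190.6 + 18114·568.5 + 10362·1225.7 + 9705·1366.2 = 52155565.2.
Share for C: 12700703.4/52155565.2 = 0.24352.
n_C = 400 × 0.24352 = 97.406... → 97.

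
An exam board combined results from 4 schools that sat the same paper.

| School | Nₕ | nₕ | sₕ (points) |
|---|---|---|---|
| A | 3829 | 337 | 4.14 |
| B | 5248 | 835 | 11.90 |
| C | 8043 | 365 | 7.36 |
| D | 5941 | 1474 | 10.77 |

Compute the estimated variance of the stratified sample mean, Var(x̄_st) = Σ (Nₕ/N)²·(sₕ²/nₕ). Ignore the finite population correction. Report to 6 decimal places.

N = 23061; Wₕ = Nₕ/N.
school A: (3829/23061)²·4.14²/337 = 0.001402120
school B: (5248/23061)²·11.90²/835 = 0.008782918
school C: (8043/23061)²·7.36²/365 = 0.018052719
school D: (5941/23061)²·10.77²/1474 = 0.005222720
Sum = 0.033460478 → 0.033460.

0.033460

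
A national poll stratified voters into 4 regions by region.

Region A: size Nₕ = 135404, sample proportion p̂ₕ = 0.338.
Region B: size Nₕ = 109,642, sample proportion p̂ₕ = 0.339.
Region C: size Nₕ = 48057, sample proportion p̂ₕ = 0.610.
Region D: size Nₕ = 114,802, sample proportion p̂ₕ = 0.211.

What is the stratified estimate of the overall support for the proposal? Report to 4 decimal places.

0.3346

Wₕ = Nₕ/N with N = 407905: 0.3319, 0.2688, 0.1178, 0.2814.
p̂_st = 0.3319·0.338 + 0.2688·0.339 + 0.1178·0.610 + 0.2814·0.211 ≈ 0.334571... → 0.3346.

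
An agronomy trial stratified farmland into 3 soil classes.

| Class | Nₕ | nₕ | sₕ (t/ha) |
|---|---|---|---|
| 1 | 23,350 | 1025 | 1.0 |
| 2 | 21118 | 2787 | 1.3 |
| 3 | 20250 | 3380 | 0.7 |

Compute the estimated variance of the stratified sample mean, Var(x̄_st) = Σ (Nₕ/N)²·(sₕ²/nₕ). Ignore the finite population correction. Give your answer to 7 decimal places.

N = 64718. Term for each stratum: Wₕ²sₕ²/nₕ.
Var(x̄_st) = 0.0001269988 + 0.0000645662 + 0.0000141932 = 0.0002057582 → 0.0002058.

0.0002058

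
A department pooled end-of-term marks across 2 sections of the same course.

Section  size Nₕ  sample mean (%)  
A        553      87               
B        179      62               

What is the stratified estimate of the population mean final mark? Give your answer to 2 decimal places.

80.89

N = 553 + 179 = 732.
Overall mean = Σ (Nₕ/N)·x̄ₕ — weight by population share, not a simple average.
Σ Nₕx̄ₕ = 553·87 + 179·62 = 48111 + 11098 = 59209.
Divide by N: 59209 / 732 = 80.8866... → 80.89.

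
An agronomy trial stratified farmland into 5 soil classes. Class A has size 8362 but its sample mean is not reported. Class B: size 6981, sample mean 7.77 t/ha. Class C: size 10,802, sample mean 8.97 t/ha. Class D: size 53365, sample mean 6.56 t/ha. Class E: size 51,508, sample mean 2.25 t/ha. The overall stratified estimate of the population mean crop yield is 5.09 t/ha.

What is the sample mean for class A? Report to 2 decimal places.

N = 8362 + 6981 + 10802 + 53365 + 51508 = 131018.
Overall total = μ·N = 5.09·131018 = 666881.62.
Subtract the known strata: 6981·7.77 + 10802·8.97 + 53365·6.56 + 51508·2.25 = 617103.71.
Remaining total for class A: 666881.62 − 617103.71 = 49777.91.
Divide by its size: 49777.91 / 8362 = 5.9529... → 5.95.

5.95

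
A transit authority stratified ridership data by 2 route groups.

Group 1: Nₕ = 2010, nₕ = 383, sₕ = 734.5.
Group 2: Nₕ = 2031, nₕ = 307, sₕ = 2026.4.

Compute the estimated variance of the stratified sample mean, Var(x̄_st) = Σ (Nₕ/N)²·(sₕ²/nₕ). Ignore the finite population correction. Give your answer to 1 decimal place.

N = 4041. Term for each stratum: Wₕ²sₕ²/nₕ.
Var(x̄_st) = 348.4972 + 3378.7349 = 3727.2321 → 3727.2.

3727.2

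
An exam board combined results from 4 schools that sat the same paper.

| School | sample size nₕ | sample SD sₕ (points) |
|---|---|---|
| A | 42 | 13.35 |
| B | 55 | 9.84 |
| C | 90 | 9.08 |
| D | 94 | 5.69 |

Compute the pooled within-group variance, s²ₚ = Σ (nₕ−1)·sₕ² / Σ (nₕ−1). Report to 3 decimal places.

82.615

Degrees of freedom: 41 + 54 + 89 + 93 = 277.
Σ(nₕ−1)sₕ² = 41·178.2225 + 54·96.8256 + 89·82.4464 + 93·32.3761 = 22884.4118.
s²ₚ = 22884.4118 / 277 = 82.61521... → 82.615.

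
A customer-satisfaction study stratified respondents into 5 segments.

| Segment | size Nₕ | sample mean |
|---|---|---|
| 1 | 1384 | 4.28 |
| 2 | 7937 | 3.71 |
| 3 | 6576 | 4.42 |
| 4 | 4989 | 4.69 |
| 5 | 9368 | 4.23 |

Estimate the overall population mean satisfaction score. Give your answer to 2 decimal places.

N = 1384 + 7937 + 6576 + 4989 + 9368 = 30254.
The stratified mean weights each stratum mean by its population share Nₕ/N.
Σ Nₕx̄ₕ = 1384·4.28 + 7937·3.71 + 6576·4.42 + 4989·4.69 + 9368·4.23 = 5923.52 + 29446.27 + 29065.92 + 23398.41 + 39626.64 = 127460.76.
Divide by N: 127460.76 / 30254 = 4.2130... → 4.21.

4.21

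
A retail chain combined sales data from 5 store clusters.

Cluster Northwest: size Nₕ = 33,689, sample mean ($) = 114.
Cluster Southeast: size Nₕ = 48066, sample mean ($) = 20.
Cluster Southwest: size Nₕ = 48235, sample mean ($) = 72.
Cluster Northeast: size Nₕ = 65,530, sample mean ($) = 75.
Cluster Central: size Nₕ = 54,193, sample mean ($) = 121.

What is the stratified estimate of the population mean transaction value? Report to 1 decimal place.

x̄_st = (Σ Nₕx̄ₕ) / (Σ Nₕ) = (33689·114 + 48066·20 + 48235·72 + 65530·75 + 54193·121) / 249713
= 19746889 / 249713 = 79.078... → 79.1.

79.1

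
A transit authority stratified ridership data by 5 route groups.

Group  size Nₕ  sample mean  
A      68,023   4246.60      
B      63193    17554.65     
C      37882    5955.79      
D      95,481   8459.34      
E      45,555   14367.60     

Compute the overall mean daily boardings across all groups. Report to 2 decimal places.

x̄_st = (Σ Nₕx̄ₕ) / (Σ Nₕ) = (68023·4246.60 + 63193·17554.65 + 37882·5955.79 + 95481·8459.34 + 45555·14367.60) / 310134
= 3086036966.57 / 310134 = 9950.6567... → 9950.66.

9950.66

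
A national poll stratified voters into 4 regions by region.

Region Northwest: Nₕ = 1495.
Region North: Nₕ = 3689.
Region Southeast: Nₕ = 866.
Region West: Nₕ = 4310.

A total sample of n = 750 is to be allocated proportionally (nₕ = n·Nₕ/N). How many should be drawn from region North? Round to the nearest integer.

N = 1495 + 3689 + 866 + 4310 = 10360.
n_North = 750·3689/10360 = 267.061... → 267.

267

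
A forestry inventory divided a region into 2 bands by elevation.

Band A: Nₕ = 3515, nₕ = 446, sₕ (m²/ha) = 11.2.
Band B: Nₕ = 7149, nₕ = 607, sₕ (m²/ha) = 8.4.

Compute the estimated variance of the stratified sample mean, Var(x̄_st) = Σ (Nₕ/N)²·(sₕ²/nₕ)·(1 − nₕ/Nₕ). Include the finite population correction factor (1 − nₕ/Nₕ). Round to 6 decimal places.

0.074486

N = 10664. Term for each stratum: Wₕ²sₕ²/nₕ·(1−nₕ/Nₕ).
Var(x̄_st) = 0.026679835 + 0.047806334 = 0.074486169 → 0.074486.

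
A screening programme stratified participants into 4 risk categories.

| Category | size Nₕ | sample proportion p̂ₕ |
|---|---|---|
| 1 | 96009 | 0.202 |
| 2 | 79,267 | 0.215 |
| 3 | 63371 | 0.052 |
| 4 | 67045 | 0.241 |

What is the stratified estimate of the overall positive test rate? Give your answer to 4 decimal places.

0.1828

N = 96009 + 79267 + 63371 + 67045 = 305692.
Overall proportion = Σ (Nₕ/N)·p̂ₕ.
Σ Nₕp̂ₕ = 19393.818 + 17042.405 + 3295.292 + 16157.845 = 55889.36.
55889.36 / 305692 = 0.182829... → 0.1828.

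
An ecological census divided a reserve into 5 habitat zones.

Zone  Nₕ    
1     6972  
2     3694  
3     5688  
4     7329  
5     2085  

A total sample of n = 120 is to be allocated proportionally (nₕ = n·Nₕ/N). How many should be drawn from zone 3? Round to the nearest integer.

26

N = 6972 + 3694 + 5688 + 7329 + 2085 = 25768.
n_3 = 120·5688/25768 = 26.489... → 26.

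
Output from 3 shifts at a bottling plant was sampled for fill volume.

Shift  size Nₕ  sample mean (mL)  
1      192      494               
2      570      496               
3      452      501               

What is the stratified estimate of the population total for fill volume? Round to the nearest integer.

604020

1: 192·494 = 94848
2: 570·496 = 282720
3: 452·501 = 226452
τ̂ = Σ Nₕx̄ₕ = 604020.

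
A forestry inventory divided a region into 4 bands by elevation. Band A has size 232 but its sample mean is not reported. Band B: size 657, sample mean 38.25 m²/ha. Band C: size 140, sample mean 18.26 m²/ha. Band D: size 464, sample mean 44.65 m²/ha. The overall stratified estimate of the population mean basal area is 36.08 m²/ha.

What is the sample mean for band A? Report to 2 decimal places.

N = 232 + 657 + 140 + 464 = 1493.
Overall total = μ·N = 36.08·1493 = 53867.44.
Subtract the known strata: 657·38.25 + 140·18.26 + 464·44.65 = 48404.25.
Remaining total for band A: 53867.44 − 48404.25 = 5463.19.
Divide by its size: 5463.19 / 232 = 23.5482... → 23.55.

23.55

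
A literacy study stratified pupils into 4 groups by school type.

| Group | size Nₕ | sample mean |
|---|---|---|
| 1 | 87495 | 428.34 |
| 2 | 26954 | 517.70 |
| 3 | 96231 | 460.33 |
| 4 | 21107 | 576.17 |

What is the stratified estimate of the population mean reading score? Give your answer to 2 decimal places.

465.47

N = 231787; weights Wₕ = Nₕ/N = (0.3775, 0.1163, 0.4152, 0.0911).
x̄_st = Σ Wₕ·x̄ₕ = 0.3775·428.34 + 0.1163·517.70 + 0.4152·460.33 + 0.0911·576.17 ≈ 465.4745...
→ 465.47.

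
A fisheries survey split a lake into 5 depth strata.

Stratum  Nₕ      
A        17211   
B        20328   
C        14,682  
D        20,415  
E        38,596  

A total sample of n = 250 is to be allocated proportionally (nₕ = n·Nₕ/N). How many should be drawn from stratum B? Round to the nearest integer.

46

Share of stratum B = 20328/111232 = 0.18275.
Allocate 250 × 0.18275 = 45.688... → 46.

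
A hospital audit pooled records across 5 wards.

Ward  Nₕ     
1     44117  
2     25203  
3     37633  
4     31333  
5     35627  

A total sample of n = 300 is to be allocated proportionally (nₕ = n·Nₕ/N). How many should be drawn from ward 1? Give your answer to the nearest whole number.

76

N = 44117 + 25203 + 37633 + 31333 + 35627 = 173913.
n_1 = 300·44117/173913 = 76.102... → 76.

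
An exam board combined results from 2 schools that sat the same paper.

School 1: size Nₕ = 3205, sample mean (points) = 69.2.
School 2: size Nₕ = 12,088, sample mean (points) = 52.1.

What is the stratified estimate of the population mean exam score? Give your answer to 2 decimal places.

55.68

x̄_st = (Σ Nₕx̄ₕ) / (Σ Nₕ) = (3205·69.2 + 12088·52.1) / 15293
= 851570.8 / 15293 = 55.6837... → 55.68.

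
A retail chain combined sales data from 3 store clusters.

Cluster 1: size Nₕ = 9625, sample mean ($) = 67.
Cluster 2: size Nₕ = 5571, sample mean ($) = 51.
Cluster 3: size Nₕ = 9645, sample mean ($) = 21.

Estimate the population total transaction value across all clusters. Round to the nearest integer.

Population total = Σ Nₕ·x̄ₕ (each stratum's size times its mean).
9625·67 + 5571·51 + 9645·21 = 644875 + 284121 + 202545 = 1131541.

1131541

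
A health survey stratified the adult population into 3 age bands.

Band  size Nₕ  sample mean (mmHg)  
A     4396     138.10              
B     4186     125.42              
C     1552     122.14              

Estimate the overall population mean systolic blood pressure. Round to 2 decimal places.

N = 4396 + 4186 + 1552 = 10134.
The stratified mean weights each stratum mean by its population share Nₕ/N.
Σ Nₕx̄ₕ = 4396·138.10 + 4186·125.42 + 1552·122.14 = 607087.6 + 525008.12 + 189561.28 = 1321657.
Divide by N: 1321657 / 10134 = 130.4181... → 130.42.

130.42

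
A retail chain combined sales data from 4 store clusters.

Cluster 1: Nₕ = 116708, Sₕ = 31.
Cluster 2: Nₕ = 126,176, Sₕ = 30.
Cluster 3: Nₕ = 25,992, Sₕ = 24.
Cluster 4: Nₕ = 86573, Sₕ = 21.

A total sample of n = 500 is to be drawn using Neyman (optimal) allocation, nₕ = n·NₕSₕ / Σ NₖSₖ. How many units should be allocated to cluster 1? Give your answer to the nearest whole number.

1: NₕSₕ = 116708·31 = 3617948
2: NₕSₕ = 126176·30 = 3785280
3: NₕSₕ = 25992·24 = 623808
4: NₕSₕ = 86573·21 = 1818033
Σ NₕSₕ = 9845069.
n_1 = 500·3617948/9845069 = 183.744... → 184.

184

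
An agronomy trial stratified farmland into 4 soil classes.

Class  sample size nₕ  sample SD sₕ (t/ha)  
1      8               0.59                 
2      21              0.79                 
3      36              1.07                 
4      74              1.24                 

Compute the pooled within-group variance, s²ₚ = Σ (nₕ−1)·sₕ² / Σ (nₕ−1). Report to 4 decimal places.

1: (8−1)·0.59² = 7·0.3481 = 2.4367
2: (21−1)·0.79² = 20·0.6241 = 12.482
3: (36−1)·1.07² = 35·1.1449 = 40.0715
4: (74−1)·1.24² = 73·1.5376 = 112.2448
Numerator = 167.235; denominator = Σ(nₕ−1) = 135.
s²ₚ = 167.235/135 = 1.238778... → 1.2388.

1.2388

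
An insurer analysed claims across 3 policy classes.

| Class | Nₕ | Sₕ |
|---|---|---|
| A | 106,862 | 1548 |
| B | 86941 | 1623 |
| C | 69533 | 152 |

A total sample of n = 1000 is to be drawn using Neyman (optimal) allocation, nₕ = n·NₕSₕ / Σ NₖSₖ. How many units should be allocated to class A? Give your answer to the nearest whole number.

A: NₕSₕ = 106862·1548 = 165422376
B: NₕSₕ = 86941·1623 = 141105243
C: NₕSₕ = 69533·152 = 10569016
Σ NₕSₕ = 317096635.
n_A = 1000·165422376/317096635 = 521.678... → 522.

522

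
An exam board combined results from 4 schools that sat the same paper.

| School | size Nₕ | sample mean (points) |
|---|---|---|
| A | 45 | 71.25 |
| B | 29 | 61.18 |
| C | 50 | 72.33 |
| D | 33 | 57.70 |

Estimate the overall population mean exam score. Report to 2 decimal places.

66.89

x̄_st = (Σ Nₕx̄ₕ) / (Σ Nₕ) = (45·71.25 + 29·61.18 + 50·72.33 + 33·57.70) / 157
= 10501.07 / 157 = 66.8858... → 66.89.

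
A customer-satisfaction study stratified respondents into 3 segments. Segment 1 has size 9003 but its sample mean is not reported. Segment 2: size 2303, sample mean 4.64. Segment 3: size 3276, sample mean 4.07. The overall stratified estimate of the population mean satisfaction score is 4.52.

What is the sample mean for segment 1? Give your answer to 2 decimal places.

Σ Nₕx̄ₕ = N·μ, so 9003·x̄_1 = 14582·4.52 − (2303·4.64 + 3276·4.07).
= 65910.64 − 24019.24 = 41891.4.
x̄_1 = 41891.4 / 9003 = 4.6530... → 4.65.

4.65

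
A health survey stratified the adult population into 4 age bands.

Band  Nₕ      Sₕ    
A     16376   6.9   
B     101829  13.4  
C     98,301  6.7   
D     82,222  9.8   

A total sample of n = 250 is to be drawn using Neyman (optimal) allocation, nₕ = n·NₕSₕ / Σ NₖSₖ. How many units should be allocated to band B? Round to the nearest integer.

Σ NₕSₕ = 16376·6.9 + 101829·13.4 + 98301·6.7 + 82222·9.8 = 2941895.3.
Share for B: 1364508.6/2941895.3 = 0.46382.
n_B = 250 × 0.46382 = 115.955... → 116.

116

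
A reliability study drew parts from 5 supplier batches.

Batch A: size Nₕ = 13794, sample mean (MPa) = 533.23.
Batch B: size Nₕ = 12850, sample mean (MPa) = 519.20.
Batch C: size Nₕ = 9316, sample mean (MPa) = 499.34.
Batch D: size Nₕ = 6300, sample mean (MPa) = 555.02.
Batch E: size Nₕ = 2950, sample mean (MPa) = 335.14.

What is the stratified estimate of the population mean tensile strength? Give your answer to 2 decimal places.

512.37

N = 45210; weights Wₕ = Nₕ/N = (0.3051, 0.2842, 0.2061, 0.1393, 0.0653).
x̄_st = Σ Wₕ·x̄ₕ = 0.3051·533.23 + 0.2842·519.20 + 0.2061·499.34 + 0.1393·555.02 + 0.0653·335.14 ≈ 512.3697...
→ 512.37.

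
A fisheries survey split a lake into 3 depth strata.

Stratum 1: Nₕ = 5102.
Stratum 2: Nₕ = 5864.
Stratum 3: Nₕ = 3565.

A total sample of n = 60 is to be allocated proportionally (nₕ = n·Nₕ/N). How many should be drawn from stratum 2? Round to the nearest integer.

24

Share of stratum 2 = 5864/14531 = 0.40355.
Allocate 60 × 0.40355 = 24.213... → 24.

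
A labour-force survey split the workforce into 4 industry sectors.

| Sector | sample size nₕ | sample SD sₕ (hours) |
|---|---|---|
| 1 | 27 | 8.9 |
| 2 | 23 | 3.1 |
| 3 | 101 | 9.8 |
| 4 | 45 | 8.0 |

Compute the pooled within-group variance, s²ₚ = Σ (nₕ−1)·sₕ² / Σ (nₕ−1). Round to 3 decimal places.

1: (27−1)·8.9² = 26·79.21 = 2059.46
2: (23−1)·3.1² = 22·9.61 = 211.42
3: (101−1)·9.8² = 100·96.04 = 9604
4: (45−1)·8.0² = 44·64 = 2816
Numerator = 14690.88; denominator = Σ(nₕ−1) = 192.
s²ₚ = 14690.88/192 = 76.515 → 76.515.

76.515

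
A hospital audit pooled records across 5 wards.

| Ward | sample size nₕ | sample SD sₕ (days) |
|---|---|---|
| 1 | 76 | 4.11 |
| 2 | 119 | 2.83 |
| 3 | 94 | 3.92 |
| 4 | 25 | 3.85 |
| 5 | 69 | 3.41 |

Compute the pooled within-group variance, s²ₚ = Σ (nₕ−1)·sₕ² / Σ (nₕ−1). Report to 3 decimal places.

1: (76−1)·4.11² = 75·16.8921 = 1266.9075
2: (119−1)·2.83² = 118·8.0089 = 945.0502
3: (94−1)·3.92² = 93·15.3664 = 1429.0752
4: (25−1)·3.85² = 24·14.8225 = 355.74
5: (69−1)·3.41² = 68·11.6281 = 790.7108
Numerator = 4787.4837; denominator = Σ(nₕ−1) = 378.
s²ₚ = 4787.4837/378 = 12.66530... → 12.665.

12.665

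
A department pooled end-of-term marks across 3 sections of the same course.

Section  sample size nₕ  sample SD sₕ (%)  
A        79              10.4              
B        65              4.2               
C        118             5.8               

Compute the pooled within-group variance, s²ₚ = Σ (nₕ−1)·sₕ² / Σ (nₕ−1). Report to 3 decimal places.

52.129

Degrees of freedom: 78 + 64 + 117 = 259.
Σ(nₕ−1)sₕ² = 78·108.16 + 64·17.64 + 117·33.64 = 13501.32.
s²ₚ = 13501.32 / 259 = 52.12865... → 52.129.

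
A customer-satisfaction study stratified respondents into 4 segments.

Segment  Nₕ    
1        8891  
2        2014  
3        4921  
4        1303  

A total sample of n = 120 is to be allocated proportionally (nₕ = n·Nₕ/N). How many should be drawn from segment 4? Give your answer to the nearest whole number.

N = 8891 + 2014 + 4921 + 1303 = 17129.
n_4 = 120·1303/17129 = 9.128... → 9.

9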